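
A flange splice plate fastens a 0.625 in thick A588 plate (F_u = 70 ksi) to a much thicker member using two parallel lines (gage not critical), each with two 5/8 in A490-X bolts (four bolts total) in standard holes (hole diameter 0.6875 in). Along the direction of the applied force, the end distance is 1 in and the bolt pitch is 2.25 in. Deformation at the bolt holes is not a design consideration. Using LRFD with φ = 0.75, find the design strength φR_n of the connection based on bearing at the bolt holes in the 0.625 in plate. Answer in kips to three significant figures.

Per bolt r_n = 1.5 l_c t F_u ≤ 3.0 d t F_u; upper limit = 3.0 × 0.625 × 0.625 × 70 = 82.03 kips.
Edge bolt: l_c = 1 − 0.6875/2 = 0.6562 in → 1.5 × 0.6562 × 0.625 × 70 = 43.07 → r_n = 43.07 kips.
Interior bolts: l_c = 2.25 − 0.6875 = 1.562 in → 1.5 × 1.562 × 0.625 × 70 = 102.5 → r_n = 82.03 kips.
R_n = 2 × 43.07 + 2 × 82.03 = 250.2 kips.
Design strength φR_n = 0.75 × 250.2 = 188 kips.

188 kips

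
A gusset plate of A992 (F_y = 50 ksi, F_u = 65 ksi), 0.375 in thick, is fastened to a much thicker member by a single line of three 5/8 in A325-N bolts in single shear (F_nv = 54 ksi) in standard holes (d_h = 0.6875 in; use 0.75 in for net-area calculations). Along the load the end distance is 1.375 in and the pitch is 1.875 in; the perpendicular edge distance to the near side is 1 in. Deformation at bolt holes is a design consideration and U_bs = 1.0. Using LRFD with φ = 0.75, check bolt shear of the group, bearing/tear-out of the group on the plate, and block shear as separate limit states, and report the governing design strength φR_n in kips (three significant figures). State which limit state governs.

Bolt shear: A_b = π·0.625²/4 = 0.3068 in²; R_n = 54 × 0.3068 × 3 × 1 = 49.7 kips → 0.75 × 49.7 = 37.3 kips.
Bearing: edge l_c = 1.031, r_n = 30.16 kips; interior l_c = 1.188, r_n = 34.73 kips; R_n = 30.16 + 2·34.73 = 99.63 kips → 74.7 kips.
Block shear: A_gv = 1.922, A_nv = 1.219, A_nt = 0.2344 in²; R_n = min(0.6F_uA_nv, 0.6F_yA_gv) + U_bs·F_u·A_nt = 62.77 kips → 47.1 kips.
Bolt shear governs: 37.3 kips.

37.3 kips (bolt shear governs)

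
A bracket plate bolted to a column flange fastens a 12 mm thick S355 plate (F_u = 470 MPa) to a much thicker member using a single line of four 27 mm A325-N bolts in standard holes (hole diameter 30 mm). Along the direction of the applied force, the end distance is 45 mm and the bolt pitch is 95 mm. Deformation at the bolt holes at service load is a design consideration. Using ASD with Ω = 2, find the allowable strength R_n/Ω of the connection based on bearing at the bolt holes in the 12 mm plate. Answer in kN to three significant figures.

Per bolt r_n = 1.2 l_c t F_u ≤ 2.4 d t F_u; upper limit = 2.4 × 27 × 12 × 470 / 1000 = 365.5 kN.
Edge bolt: l_c = 45 − 30/2 = 30 mm → 1.2 × 30 × 12 × 470 / 1000 = 203 → r_n = 203 kN.
Interior bolts: l_c = 95 − 30 = 65 mm → 1.2 × 65 × 12 × 470 / 1000 = 439.9 → r_n = 365.5 kN.
R_n = 1 × 203 + 3 × 365.5 = 1299 kN.
Allowable strength R_n/Ω = 1299 / 2 = 650 kN.

650 kN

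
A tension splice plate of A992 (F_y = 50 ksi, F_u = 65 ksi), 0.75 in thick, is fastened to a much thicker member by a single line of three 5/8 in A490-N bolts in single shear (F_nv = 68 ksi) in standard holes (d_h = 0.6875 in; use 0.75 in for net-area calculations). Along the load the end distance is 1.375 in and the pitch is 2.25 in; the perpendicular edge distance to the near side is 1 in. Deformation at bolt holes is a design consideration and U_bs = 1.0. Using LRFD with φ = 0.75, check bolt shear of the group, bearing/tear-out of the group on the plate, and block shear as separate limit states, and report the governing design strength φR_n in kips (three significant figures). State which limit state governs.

46.9 kips (bolt shear governs)

Bolt shear: A_b = π·0.625²/4 = 0.3068 in²; R_n = 68 × 0.3068 × 3 × 1 = 62.59 kips → 0.75 × 62.59 = 46.9 kips.
Bearing: edge l_c = 1.031, r_n = 60.33 kips; interior l_c = 1.562, r_n = 73.12 kips; R_n = 60.33 + 2·73.12 = 206.6 kips → 155 kips.
Block shear: A_gv = 4.406, A_nv = 3, A_nt = 0.4688 in²; R_n = min(0.6F_uA_nv, 0.6F_yA_gv) + U_bs·F_u·A_nt = 147.5 kips → 111 kips.
Bolt shear governs: 46.9 kips.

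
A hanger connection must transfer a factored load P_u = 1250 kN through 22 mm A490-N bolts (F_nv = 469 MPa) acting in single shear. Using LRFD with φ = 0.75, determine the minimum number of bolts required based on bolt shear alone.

A_b = π·22²/4 = 380.1 mm².
Per-bolt design strength φR_n = 0.75 × 469 × 380.1 × 1 / 1000 = 133.7 kN.
n ≥ 1250 / 133.7 = 9.348 → use 10 bolts.

10 bolts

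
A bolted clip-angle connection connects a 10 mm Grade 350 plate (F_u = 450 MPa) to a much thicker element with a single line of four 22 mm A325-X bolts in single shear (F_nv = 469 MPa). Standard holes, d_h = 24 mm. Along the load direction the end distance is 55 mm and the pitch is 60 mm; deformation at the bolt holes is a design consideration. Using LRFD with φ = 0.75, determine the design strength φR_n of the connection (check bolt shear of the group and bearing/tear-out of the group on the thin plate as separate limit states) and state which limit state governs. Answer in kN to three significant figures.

Bolt shear: A_b = π·22²/4 = 380.1 mm²; R_n = 469 × 380.1 × 4 × 1 / 1000 = 713.1 kN → 0.75 × 713.1 = 535 kN.
Bearing (1.2 l_c t F_u ≤ 2.4 d t F_u): upper limit = 2.4·22·10·450 / 1000 = 237.6 kN.
  Edge l_c = 55 − 24/2 = 43 → r_n = 232.2 kN; interior l_c = 60 − 24 = 36 → r_n = 194.4 kN.
  R_n,bearing = 1·232.2 + 3·194.4 = 815.4 kN → 0.75 × 815.4 = 612 kN.
Bolt shear governs: 535 kN.

535 kN (bolt shear governs)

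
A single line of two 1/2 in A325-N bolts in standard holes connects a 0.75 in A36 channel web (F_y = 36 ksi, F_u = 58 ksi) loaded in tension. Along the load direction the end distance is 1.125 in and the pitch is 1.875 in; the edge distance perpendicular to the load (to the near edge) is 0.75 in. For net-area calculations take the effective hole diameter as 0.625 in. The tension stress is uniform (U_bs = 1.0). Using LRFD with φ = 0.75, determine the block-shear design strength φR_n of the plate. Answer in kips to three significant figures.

Shear plane L_v = 1.125 + 1·1.875 = 3 in; A_gv = 3 × 0.75 = 2.25 in².
A_nv = (3 − 1.5·0.625) × 0.75 = 1.547 in².
A_nt = (0.75 − 0.5·0.625) × 0.75 = 0.3281 in².
0.6 F_u A_nv = 53.83 kips; 0.6 F_y A_gv = 48.6 kips → shear yielding governs the shear term.
R_n = 48.6 + 1.0 × 58 × 0.3281 = 67.63 kips.
Design strength φR_n = 0.75 × 67.63 = 50.7 kips.

50.7 kips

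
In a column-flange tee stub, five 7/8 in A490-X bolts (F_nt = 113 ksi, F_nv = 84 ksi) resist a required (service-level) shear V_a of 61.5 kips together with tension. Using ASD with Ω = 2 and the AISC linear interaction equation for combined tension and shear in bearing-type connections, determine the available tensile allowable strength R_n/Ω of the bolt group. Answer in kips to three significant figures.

138 kips

A_b = π·0.875²/4 = 0.6013 in²; f_rv = 61.5 / (5 × 0.6013) = 20.45 ksi.
F'_nt = 1.3 F_nt − (Ω F_nt / F_nv) f_rv = 1.3·113 − (2·113/84)·20.45 = 91.87 ksi, capped at F_nt → F'_nt = 91.87 ksi.
R_n = F'_nt · A_b · n = 91.87 × 0.6013 × 5 = 276.2 kips.
Allowable strength R_n/Ω = 276.2 / 2 = 138 kips.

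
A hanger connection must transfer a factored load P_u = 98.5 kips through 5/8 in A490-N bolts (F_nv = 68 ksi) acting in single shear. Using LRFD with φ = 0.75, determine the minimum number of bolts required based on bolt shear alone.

7 bolts

A_b = π·0.625²/4 = 0.3068 in².
Per-bolt design strength φR_n = 0.75 × 68 × 0.3068 × 1 = 15.65 kips.
n ≥ 98.5 / 15.65 = 6.295 → use 7 bolts.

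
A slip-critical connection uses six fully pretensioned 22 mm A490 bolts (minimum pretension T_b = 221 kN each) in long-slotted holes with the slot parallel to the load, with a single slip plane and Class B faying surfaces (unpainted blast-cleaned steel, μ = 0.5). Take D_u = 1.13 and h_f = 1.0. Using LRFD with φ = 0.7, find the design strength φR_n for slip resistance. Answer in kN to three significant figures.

524 kN

R_n = μ · D_u · h_f · T_b · n_s · n_b = 0.5 × 1.13 × 1.0 × 221 × 1 × 6 = 749.2 kN.
Design strength φR_n = 0.7 × 749.2 = 524 kN.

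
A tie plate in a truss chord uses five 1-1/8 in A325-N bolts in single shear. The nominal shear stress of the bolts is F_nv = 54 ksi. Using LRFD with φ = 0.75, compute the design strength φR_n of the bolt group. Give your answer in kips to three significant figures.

A_b = π × 1.125² / 4 = 0.994 in².
R_n = F_nv · A_b · n · n_s = 54 × 0.994 × 5 × 1 = 268.4 kips.
Design strength φR_n = 0.75 × 268.4 = 201 kips.

201 kips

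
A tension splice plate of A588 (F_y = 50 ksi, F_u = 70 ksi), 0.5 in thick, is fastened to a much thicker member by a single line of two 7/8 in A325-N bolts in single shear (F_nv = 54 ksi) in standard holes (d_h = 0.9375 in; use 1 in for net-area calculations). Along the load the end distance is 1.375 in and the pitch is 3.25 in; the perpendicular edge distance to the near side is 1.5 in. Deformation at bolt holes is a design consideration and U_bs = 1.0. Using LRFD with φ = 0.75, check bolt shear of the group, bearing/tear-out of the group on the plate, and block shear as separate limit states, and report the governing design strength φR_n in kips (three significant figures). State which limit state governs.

48.7 kips (bolt shear governs)

Bolt shear: A_b = π·0.875²/4 = 0.6013 in²; R_n = 54 × 0.6013 × 2 × 1 = 64.94 kips → 0.75 × 64.94 = 48.7 kips.
Bearing: edge l_c = 0.9062, r_n = 38.06 kips; interior l_c = 2.312, r_n = 73.5 kips; R_n = 38.06 + 1·73.5 = 111.6 kips → 83.7 kips.
Block shear: A_gv = 2.312, A_nv = 1.562, A_nt = 0.5 in²; R_n = min(0.6F_uA_nv, 0.6F_yA_gv) + U_bs·F_u·A_nt = 100.6 kips → 75.5 kips.
Bolt shear governs: 48.7 kips.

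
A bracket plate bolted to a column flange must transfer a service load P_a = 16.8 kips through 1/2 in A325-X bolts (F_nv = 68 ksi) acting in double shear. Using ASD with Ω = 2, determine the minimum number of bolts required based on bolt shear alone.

2 bolts

A_b = π·0.5²/4 = 0.1963 in².
Per-bolt allowable strength R_n/Ω = 68 × 0.1963 × 2 / 2 = 13.35 kips.
n ≥ 16.8 / 13.35 = 1.258 → use 2 bolts.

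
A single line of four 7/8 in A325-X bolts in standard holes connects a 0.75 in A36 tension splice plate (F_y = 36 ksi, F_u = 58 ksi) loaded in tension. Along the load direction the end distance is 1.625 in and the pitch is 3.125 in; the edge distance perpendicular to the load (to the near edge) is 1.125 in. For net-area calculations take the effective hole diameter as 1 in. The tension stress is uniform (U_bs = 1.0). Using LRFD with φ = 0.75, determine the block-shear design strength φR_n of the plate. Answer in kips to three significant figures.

154 kips

Shear plane L_v = 1.625 + 3·3.125 = 11 in; A_gv = 11 × 0.75 = 8.25 in².
A_nv = (11 − 3.5·1) × 0.75 = 5.625 in².
A_nt = (1.125 − 0.5·1) × 0.75 = 0.4688 in².
0.6 F_u A_nv = 195.7 kips; 0.6 F_y A_gv = 178.2 kips → shear yielding governs the shear term.
R_n = 178.2 + 1.0 × 58 × 0.4688 = 205.4 kips.
Design strength φR_n = 0.75 × 205.4 = 154 kips.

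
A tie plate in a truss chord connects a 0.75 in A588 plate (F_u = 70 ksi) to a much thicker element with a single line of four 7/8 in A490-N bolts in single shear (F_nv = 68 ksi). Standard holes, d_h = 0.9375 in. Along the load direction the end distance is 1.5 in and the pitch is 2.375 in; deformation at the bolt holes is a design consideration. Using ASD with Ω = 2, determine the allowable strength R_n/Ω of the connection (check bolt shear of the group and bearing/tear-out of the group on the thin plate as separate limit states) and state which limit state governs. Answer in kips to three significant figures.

81.8 kips (bolt shear governs)

Bolt shear: A_b = π·0.875²/4 = 0.6013 in²; R_n = 68 × 0.6013 × 4 × 1 = 163.6 kips → 163.6 / 2 = 81.8 kips.
Bearing (1.2 l_c t F_u ≤ 2.4 d t F_u): upper limit = 2.4·0.875·0.75·70 = 110.3 kips.
  Edge l_c = 1.5 − 0.9375/2 = 1.031 → r_n = 64.97 kips; interior l_c = 2.375 − 0.9375 = 1.438 → r_n = 90.56 kips.
  R_n,bearing = 1·64.97 + 3·90.56 = 336.7 kips → 336.7 / 2 = 168 kips.
Bolt shear governs: 81.8 kips.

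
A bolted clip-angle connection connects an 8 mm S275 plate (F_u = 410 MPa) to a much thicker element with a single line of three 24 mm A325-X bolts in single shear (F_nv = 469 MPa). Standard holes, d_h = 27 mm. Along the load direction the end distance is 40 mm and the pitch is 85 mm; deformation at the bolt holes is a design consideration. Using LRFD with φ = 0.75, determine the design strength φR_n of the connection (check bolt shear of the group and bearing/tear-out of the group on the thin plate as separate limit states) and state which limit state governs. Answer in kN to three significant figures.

362 kN (bearing governs)

Bolt shear: A_b = π·24²/4 = 452.4 mm²; R_n = 469 × 452.4 × 3 × 1 / 1000 = 636.5 kN → 0.75 × 636.5 = 477 kN.
Bearing (1.2 l_c t F_u ≤ 2.4 d t F_u): upper limit = 2.4·24·8·410 / 1000 = 188.9 kN.
  Edge l_c = 40 − 27/2 = 26.5 → r_n = 104.3 kN; interior l_c = 85 − 27 = 58 → r_n = 188.9 kN.
  R_n,bearing = 1·104.3 + 2·188.9 = 482.2 kN → 0.75 × 482.2 = 362 kN.
Bearing governs: 362 kN.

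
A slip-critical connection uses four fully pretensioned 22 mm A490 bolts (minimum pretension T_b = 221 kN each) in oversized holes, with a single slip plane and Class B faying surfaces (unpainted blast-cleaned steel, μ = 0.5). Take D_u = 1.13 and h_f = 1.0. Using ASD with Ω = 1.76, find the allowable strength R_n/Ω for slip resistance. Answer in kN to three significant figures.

R_n = μ · D_u · h_f · T_b · n_s · n_b = 0.5 × 1.13 × 1.0 × 221 × 1 × 4 = 499.5 kN.
Allowable strength R_n/Ω = 499.5 / 1.76 = 284 kN.

284 kN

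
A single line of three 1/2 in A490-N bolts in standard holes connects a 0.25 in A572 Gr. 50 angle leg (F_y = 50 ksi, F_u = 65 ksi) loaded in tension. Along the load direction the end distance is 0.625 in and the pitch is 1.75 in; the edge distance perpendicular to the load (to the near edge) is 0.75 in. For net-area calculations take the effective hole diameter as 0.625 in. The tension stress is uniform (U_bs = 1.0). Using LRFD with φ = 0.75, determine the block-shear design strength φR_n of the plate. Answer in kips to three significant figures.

24.1 kips

Shear plane L_v = 0.625 + 2·1.75 = 4.125 in; A_gv = 4.125 × 0.25 = 1.031 in².
A_nv = (4.125 − 2.5·0.625) × 0.25 = 0.6406 in².
A_nt = (0.75 − 0.5·0.625) × 0.25 = 0.1094 in².
0.6 F_u A_nv = 24.98 kips; 0.6 F_y A_gv = 30.94 kips → shear rupture governs the shear term.
R_n = 24.98 + 1.0 × 65 × 0.1094 = 32.09 kips.
Design strength φR_n = 0.75 × 32.09 = 24.1 kips.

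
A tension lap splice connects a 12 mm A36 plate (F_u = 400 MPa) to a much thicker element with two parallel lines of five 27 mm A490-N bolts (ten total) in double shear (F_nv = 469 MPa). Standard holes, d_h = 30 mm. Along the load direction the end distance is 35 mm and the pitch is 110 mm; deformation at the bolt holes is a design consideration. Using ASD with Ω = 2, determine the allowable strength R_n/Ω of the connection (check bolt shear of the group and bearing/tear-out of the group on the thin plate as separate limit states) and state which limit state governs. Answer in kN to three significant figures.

1360 kN (bearing governs)

Bolt shear: A_b = π·27²/4 = 572.6 mm²; R_n = 469 × 572.6 × 10 × 2 / 1000 = 5371 kN → 5371 / 2 = 2690 kN.
Bearing (1.2 l_c t F_u ≤ 2.4 d t F_u): upper limit = 2.4·27·12·400 / 1000 = 311 kN.
  Edge l_c = 35 − 30/2 = 20 → r_n = 115.2 kN; interior l_c = 110 − 30 = 80 → r_n = 311 kN.
  R_n,bearing = 2·115.2 + 8·311 = 2719 kN → 2719 / 2 = 1360 kN.
Bearing governs: 1360 kN.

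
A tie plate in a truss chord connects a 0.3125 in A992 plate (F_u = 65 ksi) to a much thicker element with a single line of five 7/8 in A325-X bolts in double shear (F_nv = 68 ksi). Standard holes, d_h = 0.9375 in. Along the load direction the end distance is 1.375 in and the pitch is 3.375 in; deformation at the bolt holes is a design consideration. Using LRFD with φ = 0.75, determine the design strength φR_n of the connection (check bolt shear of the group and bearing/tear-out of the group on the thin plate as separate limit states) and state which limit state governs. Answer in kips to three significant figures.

Bolt shear: A_b = π·0.875²/4 = 0.6013 in²; R_n = 68 × 0.6013 × 5 × 2 = 408.9 kips → 0.75 × 408.9 = 307 kips.
Bearing (1.2 l_c t F_u ≤ 2.4 d t F_u): upper limit = 2.4·0.875·0.3125·65 = 42.66 kips.
  Edge l_c = 1.375 − 0.9375/2 = 0.9062 → r_n = 22.09 kips; interior l_c = 3.375 − 0.9375 = 2.438 → r_n = 42.66 kips.
  R_n,bearing = 1·22.09 + 4·42.66 = 192.7 kips → 0.75 × 192.7 = 145 kips.
Bearing governs: 145 kips.

145 kips (bearing governs)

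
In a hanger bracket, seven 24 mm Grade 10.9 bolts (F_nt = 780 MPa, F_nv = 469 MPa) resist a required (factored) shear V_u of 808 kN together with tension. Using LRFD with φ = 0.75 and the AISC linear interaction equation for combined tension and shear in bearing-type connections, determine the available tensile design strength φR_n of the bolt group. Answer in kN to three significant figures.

1060 kN

A_b = π·24²/4 = 452.4 mm²; f_rv = 808 × 1000 / (7 × 452.4) = 255.2 MPa.
F'_nt = 1.3 F_nt − (F_nt / φF_nv) f_rv = 1.3·780 − (780/(0.75·469))·255.2 = 448.2 MPa, capped at F_nt → F'_nt = 448.2 MPa.
R_n = F'_nt · A_b · n = 448.2 × 452.4 × 7 / 1000 = 1419 kN.
Design strength φR_n = 0.75 × 1419 = 1060 kN.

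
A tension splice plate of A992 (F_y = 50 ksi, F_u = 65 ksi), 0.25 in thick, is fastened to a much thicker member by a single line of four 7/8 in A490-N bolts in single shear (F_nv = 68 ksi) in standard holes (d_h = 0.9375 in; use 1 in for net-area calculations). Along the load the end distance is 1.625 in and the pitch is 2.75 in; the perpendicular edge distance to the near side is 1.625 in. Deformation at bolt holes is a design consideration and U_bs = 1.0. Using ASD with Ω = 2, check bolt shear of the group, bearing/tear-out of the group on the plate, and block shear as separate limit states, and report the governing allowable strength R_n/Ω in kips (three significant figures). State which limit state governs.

Bolt shear: A_b = π·0.875²/4 = 0.6013 in²; R_n = 68 × 0.6013 × 4 × 1 = 163.6 kips → 163.6 / 2 = 81.8 kips.
Bearing: edge l_c = 1.156, r_n = 22.55 kips; interior l_c = 1.812, r_n = 34.12 kips; R_n = 22.55 + 3·34.12 = 124.9 kips → 62.5 kips.
Block shear: A_gv = 2.469, A_nv = 1.594, A_nt = 0.2812 in²; R_n = min(0.6F_uA_nv, 0.6F_yA_gv) + U_bs·F_u·A_nt = 80.44 kips → 40.2 kips.
Block shear governs: 40.2 kips.

40.2 kips (block shear governs)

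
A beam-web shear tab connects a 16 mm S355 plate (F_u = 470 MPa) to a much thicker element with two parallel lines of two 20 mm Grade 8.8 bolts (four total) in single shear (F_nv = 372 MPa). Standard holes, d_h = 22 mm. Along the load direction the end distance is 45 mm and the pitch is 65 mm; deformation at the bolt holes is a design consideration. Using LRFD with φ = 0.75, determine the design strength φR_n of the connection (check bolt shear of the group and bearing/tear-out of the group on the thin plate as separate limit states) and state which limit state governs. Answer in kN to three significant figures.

Bolt shear: A_b = π·20²/4 = 314.2 mm²; R_n = 372 × 314.2 × 4 × 1 / 1000 = 467.5 kN → 0.75 × 467.5 = 351 kN.
Bearing (1.2 l_c t F_u ≤ 2.4 d t F_u): upper limit = 2.4·20·16·470 / 1000 = 361 kN.
  Edge l_c = 45 − 22/2 = 34 → r_n = 306.8 kN; interior l_c = 65 − 22 = 43 → r_n = 361 kN.
  R_n,bearing = 2·306.8 + 2·361 = 1336 kN → 0.75 × 1336 = 1000 kN.
Bolt shear governs: 351 kN.

351 kN (bolt shear governs)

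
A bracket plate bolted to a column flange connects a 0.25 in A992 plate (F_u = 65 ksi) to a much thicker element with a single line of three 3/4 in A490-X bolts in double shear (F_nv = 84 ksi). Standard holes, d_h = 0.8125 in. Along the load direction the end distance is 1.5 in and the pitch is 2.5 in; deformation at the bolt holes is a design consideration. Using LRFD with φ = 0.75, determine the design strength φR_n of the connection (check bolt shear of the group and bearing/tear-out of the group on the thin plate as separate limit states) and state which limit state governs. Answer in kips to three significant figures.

Bolt shear: A_b = π·0.75²/4 = 0.4418 in²; R_n = 84 × 0.4418 × 3 × 2 = 222.7 kips → 0.75 × 222.7 = 167 kips.
Bearing (1.2 l_c t F_u ≤ 2.4 d t F_u): upper limit = 2.4·0.75·0.25·65 = 29.25 kips.
  Edge l_c = 1.5 − 0.8125/2 = 1.094 → r_n = 21.33 kips; interior l_c = 2.5 − 0.8125 = 1.688 → r_n = 29.25 kips.
  R_n,bearing = 1·21.33 + 2·29.25 = 79.83 kips → 0.75 × 79.83 = 59.9 kips.
Bearing governs: 59.9 kips.

59.9 kips (bearing governs)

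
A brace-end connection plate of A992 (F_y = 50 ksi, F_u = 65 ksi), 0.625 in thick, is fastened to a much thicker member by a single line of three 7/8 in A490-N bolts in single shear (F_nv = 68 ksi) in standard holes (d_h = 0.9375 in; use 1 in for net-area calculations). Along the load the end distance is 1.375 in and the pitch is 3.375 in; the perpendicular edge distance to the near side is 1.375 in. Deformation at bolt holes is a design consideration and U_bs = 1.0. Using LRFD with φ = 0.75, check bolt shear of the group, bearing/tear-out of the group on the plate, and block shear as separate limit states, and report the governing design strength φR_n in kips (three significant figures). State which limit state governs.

Bolt shear: A_b = π·0.875²/4 = 0.6013 in²; R_n = 68 × 0.6013 × 3 × 1 = 122.7 kips → 0.75 × 122.7 = 92 kips.
Bearing: edge l_c = 0.9062, r_n = 44.18 kips; interior l_c = 2.438, r_n = 85.31 kips; R_n = 44.18 + 2·85.31 = 214.8 kips → 161 kips.
Block shear: A_gv = 5.078, A_nv = 3.516, A_nt = 0.5469 in²; R_n = min(0.6F_uA_nv, 0.6F_yA_gv) + U_bs·F_u·A_nt = 172.7 kips → 129 kips.
Bolt shear governs: 92 kips.

92 kips (bolt shear governs)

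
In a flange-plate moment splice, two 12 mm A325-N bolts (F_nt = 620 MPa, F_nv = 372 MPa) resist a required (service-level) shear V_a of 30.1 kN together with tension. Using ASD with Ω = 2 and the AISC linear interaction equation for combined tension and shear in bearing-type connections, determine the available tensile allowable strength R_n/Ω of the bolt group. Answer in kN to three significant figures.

A_b = π·12²/4 = 113.1 mm²; f_rv = 30.1 × 1000 / (2 × 113.1) = 133.1 MPa.
F'_nt = 1.3 F_nt − (Ω F_nt / F_nv) f_rv = 1.3·620 − (2·620/372)·133.1 = 362.4 MPa, capped at F_nt → F'_nt = 362.4 MPa.
R_n = F'_nt · A_b · n = 362.4 × 113.1 × 2 / 1000 = 81.98 kN.
Allowable strength R_n/Ω = 81.98 / 2 = 41 kN.

41 kN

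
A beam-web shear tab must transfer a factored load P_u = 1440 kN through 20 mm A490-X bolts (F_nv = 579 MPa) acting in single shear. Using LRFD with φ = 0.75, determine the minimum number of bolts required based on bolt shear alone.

A_b = π·20²/4 = 314.2 mm².
Per-bolt design strength φR_n = 0.75 × 579 × 314.2 × 1 / 1000 = 136.4 kN.
n ≥ 1440 / 136.4 = 10.56 → use 11 bolts.

11 bolts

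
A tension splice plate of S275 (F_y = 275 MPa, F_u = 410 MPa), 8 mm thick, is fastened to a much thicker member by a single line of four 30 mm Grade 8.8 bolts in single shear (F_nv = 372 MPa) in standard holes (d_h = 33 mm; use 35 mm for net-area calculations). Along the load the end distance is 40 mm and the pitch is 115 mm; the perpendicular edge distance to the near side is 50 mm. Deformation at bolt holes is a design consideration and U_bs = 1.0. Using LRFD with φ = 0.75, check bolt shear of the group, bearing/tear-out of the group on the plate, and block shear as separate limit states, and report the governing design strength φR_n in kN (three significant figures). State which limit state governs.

Bolt shear: A_b = π·30²/4 = 706.9 mm²; R_n = 372 × 706.9 × 4 × 1 / 1000 = 1052 kN → 0.75 × 1052 = 789 kN.
Bearing: edge l_c = 23.5, r_n = 92.5 kN; interior l_c = 82, r_n = 236.2 kN; R_n = 92.5 + 3·236.2 = 801 kN → 601 kN.
Block shear: A_gv = 3080, A_nv = 2100, A_nt = 260 mm²; R_n = min(0.6F_uA_nv, 0.6F_yA_gv) + U_bs·F_u·A_nt = 614.8 kN → 461 kN.
Block shear governs: 461 kN.

461 kN (block shear governs)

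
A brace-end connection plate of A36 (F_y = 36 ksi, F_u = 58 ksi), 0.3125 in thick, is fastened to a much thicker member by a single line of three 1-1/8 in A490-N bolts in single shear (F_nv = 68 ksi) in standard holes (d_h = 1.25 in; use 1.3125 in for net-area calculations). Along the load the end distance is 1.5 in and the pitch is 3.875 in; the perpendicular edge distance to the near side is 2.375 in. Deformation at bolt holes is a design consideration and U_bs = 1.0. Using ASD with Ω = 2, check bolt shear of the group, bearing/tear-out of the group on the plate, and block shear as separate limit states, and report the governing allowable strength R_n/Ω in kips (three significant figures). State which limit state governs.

Bolt shear: A_b = π·1.125²/4 = 0.994 in²; R_n = 68 × 0.994 × 3 × 1 = 202.8 kips → 202.8 / 2 = 101 kips.
Bearing: edge l_c = 0.875, r_n = 19.03 kips; interior l_c = 2.625, r_n = 48.94 kips; R_n = 19.03 + 2·48.94 = 116.9 kips → 58.5 kips.
Block shear: A_gv = 2.891, A_nv = 1.865, A_nt = 0.5371 in²; R_n = min(0.6F_uA_nv, 0.6F_yA_gv) + U_bs·F_u·A_nt = 93.59 kips → 46.8 kips.
Block shear governs: 46.8 kips.

46.8 kips (block shear governs)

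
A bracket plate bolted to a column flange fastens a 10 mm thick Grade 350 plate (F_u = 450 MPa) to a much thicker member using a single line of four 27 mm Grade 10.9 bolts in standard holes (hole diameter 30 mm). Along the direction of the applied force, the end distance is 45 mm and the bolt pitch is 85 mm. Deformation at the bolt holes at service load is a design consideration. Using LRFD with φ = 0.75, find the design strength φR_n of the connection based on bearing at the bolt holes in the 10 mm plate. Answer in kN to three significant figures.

778 kN

Per bolt r_n = 1.2 l_c t F_u ≤ 2.4 d t F_u; upper limit = 2.4 × 27 × 10 × 450 / 1000 = 291.6 kN.
Edge bolt: l_c = 45 − 30/2 = 30 mm → 1.2 × 30 × 10 × 450 / 1000 = 162 → r_n = 162 kN.
Interior bolts: l_c = 85 − 30 = 55 mm → 1.2 × 55 × 10 × 450 / 1000 = 297 → r_n = 291.6 kN.
R_n = 1 × 162 + 3 × 291.6 = 1037 kN.
Design strength φR_n = 0.75 × 1037 = 778 kN.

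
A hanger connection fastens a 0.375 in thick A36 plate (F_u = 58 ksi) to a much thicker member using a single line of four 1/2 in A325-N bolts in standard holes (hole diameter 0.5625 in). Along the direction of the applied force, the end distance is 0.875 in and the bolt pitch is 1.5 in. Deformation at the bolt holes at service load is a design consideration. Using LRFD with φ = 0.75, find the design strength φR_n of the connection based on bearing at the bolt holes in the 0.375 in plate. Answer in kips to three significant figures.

66.7 kips

Per bolt r_n = 1.2 l_c t F_u ≤ 2.4 d t F_u; upper limit = 2.4 × 0.5 × 0.375 × 58 = 26.1 kips.
Edge bolt: l_c = 0.875 − 0.5625/2 = 0.5938 in → 1.2 × 0.5938 × 0.375 × 58 = 15.5 → r_n = 15.5 kips.
Interior bolts: l_c = 1.5 − 0.5625 = 0.9375 in → 1.2 × 0.9375 × 0.375 × 58 = 24.47 → r_n = 24.47 kips.
R_n = 1 × 15.5 + 3 × 24.47 = 88.9 kips.
Design strength φR_n = 0.75 × 88.9 = 66.7 kips.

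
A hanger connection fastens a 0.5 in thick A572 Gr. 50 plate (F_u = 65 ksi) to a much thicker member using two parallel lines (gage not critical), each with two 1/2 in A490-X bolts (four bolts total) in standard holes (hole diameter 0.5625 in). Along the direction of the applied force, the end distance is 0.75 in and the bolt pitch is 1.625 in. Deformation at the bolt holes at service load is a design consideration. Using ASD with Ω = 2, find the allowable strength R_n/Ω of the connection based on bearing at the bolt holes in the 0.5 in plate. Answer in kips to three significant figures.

Per bolt r_n = 1.2 l_c t F_u ≤ 2.4 d t F_u; upper limit = 2.4 × 0.5 × 0.5 × 65 = 39 kips.
Edge bolt: l_c = 0.75 − 0.5625/2 = 0.4688 in → 1.2 × 0.4688 × 0.5 × 65 = 18.28 → r_n = 18.28 kips.
Interior bolts: l_c = 1.625 − 0.5625 = 1.062 in → 1.2 × 1.062 × 0.5 × 65 = 41.44 → r_n = 39 kips.
R_n = 2 × 18.28 + 2 × 39 = 114.6 kips.
Allowable strength R_n/Ω = 114.6 / 2 = 57.3 kips.

57.3 kips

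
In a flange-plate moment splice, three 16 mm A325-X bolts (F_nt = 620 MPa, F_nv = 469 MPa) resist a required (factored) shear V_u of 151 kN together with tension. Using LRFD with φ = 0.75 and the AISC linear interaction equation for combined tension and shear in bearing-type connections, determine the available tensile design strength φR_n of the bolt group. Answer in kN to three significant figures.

165 kN

A_b = π·16²/4 = 201.1 mm²; f_rv = 151 × 1000 / (3 × 201.1) = 250.3 MPa.
F'_nt = 1.3 F_nt − (F_nt / φF_nv) f_rv = 1.3·620 − (620/(0.75·469))·250.3 = 364.8 MPa, capped at F_nt → F'_nt = 364.8 MPa.
R_n = F'_nt · A_b · n = 364.8 × 201.1 × 3 / 1000 = 220 kN.
Design strength φR_n = 0.75 × 220 = 165 kN.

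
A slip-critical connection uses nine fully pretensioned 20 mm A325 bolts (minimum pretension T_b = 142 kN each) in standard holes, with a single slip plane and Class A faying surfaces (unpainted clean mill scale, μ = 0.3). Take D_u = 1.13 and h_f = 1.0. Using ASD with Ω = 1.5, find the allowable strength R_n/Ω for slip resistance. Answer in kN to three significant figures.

R_n = μ · D_u · h_f · T_b · n_s · n_b = 0.3 × 1.13 × 1.0 × 142 × 1 × 9 = 433.2 kN.
Allowable strength R_n/Ω = 433.2 / 1.5 = 289 kN.

289 kN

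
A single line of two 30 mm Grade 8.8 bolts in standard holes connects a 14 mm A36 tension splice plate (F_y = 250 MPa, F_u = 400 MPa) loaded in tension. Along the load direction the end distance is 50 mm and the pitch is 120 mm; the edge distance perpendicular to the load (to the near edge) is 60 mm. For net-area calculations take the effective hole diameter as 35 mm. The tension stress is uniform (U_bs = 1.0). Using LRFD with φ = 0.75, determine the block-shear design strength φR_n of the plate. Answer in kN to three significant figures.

Shear plane L_v = 50 + 1·120 = 170 mm; A_gv = 170 × 14 = 2380 mm².
A_nv = (170 − 1.5·35) × 14 = 1645 mm².
A_nt = (60 − 0.5·35) × 14 = 595 mm².
0.6 F_u A_nv = 394.8 kN; 0.6 F_y A_gv = 357 kN → shear yielding governs the shear term.
R_n = 357 + 1.0 × 400 × 595 / 1000 = 595 kN.
Design strength φR_n = 0.75 × 595 = 446 kN.

446 kN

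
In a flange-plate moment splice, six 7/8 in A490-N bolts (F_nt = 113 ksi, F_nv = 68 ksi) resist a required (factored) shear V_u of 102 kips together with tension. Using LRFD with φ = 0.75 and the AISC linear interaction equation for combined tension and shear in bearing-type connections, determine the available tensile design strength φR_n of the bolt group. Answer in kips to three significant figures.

228 kips

A_b = π·0.875²/4 = 0.6013 in²; f_rv = 102 / (6 × 0.6013) = 28.27 ksi.
F'_nt = 1.3 F_nt − (F_nt / φF_nv) f_rv = 1.3·113 − (113/(0.75·68))·28.27 = 84.26 ksi, capped at F_nt → F'_nt = 84.26 ksi.
R_n = F'_nt · A_b · n = 84.26 × 0.6013 × 6 = 304 kips.
Design strength φR_n = 0.75 × 304 = 228 kips.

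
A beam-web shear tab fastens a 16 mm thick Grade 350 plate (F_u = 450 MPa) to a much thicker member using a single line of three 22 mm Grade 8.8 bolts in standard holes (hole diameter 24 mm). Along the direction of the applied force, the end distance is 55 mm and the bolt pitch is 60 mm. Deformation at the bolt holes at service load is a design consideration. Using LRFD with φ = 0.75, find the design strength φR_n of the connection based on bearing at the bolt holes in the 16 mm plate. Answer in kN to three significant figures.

Per bolt r_n = 1.2 l_c t F_u ≤ 2.4 d t F_u; upper limit = 2.4 × 22 × 16 × 450 / 1000 = 380.2 kN.
Edge bolt: l_c = 55 − 24/2 = 43 mm → 1.2 × 43 × 16 × 450 / 1000 = 371.5 → r_n = 371.5 kN.
Interior bolts: l_c = 60 − 24 = 36 mm → 1.2 × 36 × 16 × 450 / 1000 = 311 → r_n = 311 kN.
R_n = 1 × 371.5 + 2 × 311 = 993.6 kN.
Design strength φR_n = 0.75 × 993.6 = 745 kN.

745 kN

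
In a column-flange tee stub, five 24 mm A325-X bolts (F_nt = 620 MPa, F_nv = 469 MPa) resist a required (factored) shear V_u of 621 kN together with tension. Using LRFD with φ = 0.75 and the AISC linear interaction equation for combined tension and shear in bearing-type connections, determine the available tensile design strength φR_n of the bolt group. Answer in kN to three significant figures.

A_b = π·24²/4 = 452.4 mm²; f_rv = 621 × 1000 / (5 × 452.4) = 274.5 MPa.
F'_nt = 1.3 F_nt − (F_nt / φF_nv) f_rv = 1.3·620 − (620/(0.75·469))·274.5 = 322.1 MPa, capped at F_nt → F'_nt = 322.1 MPa.
R_n = F'_nt · A_b · n = 322.1 × 452.4 × 5 / 1000 = 728.5 kN.
Design strength φR_n = 0.75 × 728.5 = 546 kN.

546 kN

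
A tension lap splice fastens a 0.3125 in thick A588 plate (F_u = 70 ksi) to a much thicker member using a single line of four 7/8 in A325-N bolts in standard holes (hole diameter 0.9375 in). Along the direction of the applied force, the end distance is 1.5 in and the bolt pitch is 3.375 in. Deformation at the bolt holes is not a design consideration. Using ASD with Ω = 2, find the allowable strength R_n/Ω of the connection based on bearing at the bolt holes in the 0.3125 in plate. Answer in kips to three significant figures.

103 kips

Per bolt r_n = 1.5 l_c t F_u ≤ 3.0 d t F_u; upper limit = 3.0 × 0.875 × 0.3125 × 70 = 57.42 kips.
Edge bolt: l_c = 1.5 − 0.9375/2 = 1.031 in → 1.5 × 1.031 × 0.3125 × 70 = 33.84 → r_n = 33.84 kips.
Interior bolts: l_c = 3.375 − 0.9375 = 2.438 in → 1.5 × 2.438 × 0.3125 × 70 = 79.98 → r_n = 57.42 kips.
R_n = 1 × 33.84 + 3 × 57.42 = 206.1 kips.
Allowable strength R_n/Ω = 206.1 / 2 = 103 kips.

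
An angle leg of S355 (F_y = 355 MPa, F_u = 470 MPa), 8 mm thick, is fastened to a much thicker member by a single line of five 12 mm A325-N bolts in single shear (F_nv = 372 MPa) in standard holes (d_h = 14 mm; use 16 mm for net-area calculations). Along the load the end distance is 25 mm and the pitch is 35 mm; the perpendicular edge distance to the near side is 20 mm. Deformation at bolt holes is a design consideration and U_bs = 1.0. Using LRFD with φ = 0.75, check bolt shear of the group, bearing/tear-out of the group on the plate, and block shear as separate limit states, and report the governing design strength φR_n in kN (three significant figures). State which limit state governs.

Bolt shear: A_b = π·12²/4 = 113.1 mm²; R_n = 372 × 113.1 × 5 × 1 / 1000 = 210.4 kN → 0.75 × 210.4 = 158 kN.
Bearing: edge l_c = 18, r_n = 81.22 kN; interior l_c = 21, r_n = 94.75 kN; R_n = 81.22 + 4·94.75 = 460.2 kN → 345 kN.
Block shear: A_gv = 1320, A_nv = 744, A_nt = 96 mm²; R_n = min(0.6F_uA_nv, 0.6F_yA_gv) + U_bs·F_u·A_nt = 254.9 kN → 191 kN.
Bolt shear governs: 158 kN.

158 kN (bolt shear governs)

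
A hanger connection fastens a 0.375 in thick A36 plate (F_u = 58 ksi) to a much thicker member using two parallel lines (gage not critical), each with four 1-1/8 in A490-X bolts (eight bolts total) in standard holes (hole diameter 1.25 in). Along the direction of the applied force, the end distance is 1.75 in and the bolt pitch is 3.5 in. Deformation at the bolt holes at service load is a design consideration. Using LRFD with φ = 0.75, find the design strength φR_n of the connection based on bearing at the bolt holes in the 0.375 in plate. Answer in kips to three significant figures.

308 kips

Per bolt r_n = 1.2 l_c t F_u ≤ 2.4 d t F_u; upper limit = 2.4 × 1.125 × 0.375 × 58 = 58.72 kips.
Edge bolt: l_c = 1.75 − 1.25/2 = 1.125 in → 1.2 × 1.125 × 0.375 × 58 = 29.36 → r_n = 29.36 kips.
Interior bolts: l_c = 3.5 − 1.25 = 2.25 in → 1.2 × 2.25 × 0.375 × 58 = 58.72 → r_n = 58.72 kips.
R_n = 2 × 29.36 + 6 × 58.72 = 411.1 kips.
Design strength φR_n = 0.75 × 411.1 = 308 kips.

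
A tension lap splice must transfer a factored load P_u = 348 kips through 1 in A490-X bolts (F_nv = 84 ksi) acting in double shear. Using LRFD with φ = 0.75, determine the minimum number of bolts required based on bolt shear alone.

A_b = π·1²/4 = 0.7854 in².
Per-bolt design strength φR_n = 0.75 × 84 × 0.7854 × 2 = 98.96 kips.
n ≥ 348 / 98.96 = 3.517 → use 4 bolts.

4 bolts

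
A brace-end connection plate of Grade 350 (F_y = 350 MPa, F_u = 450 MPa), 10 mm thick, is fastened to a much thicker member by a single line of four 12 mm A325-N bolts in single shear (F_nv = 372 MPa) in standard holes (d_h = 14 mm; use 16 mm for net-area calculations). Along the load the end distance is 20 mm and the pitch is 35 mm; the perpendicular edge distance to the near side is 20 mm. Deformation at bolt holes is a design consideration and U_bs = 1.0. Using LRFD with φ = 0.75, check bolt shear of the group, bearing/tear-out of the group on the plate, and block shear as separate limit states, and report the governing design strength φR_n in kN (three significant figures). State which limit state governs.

126 kN (bolt shear governs)

Bolt shear: A_b = π·12²/4 = 113.1 mm²; R_n = 372 × 113.1 × 4 × 1 / 1000 = 168.3 kN → 0.75 × 168.3 = 126 kN.
Bearing: edge l_c = 13, r_n = 70.2 kN; interior l_c = 21, r_n = 113.4 kN; R_n = 70.2 + 3·113.4 = 410.4 kN → 308 kN.
Block shear: A_gv = 1250, A_nv = 690, A_nt = 120 mm²; R_n = min(0.6F_uA_nv, 0.6F_yA_gv) + U_bs·F_u·A_nt = 240.3 kN → 180 kN.
Bolt shear governs: 126 kN.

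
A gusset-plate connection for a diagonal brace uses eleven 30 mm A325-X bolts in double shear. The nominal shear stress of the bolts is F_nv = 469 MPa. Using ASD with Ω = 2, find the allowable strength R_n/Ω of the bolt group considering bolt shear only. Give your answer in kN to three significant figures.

A_b = π × 30² / 4 = 706.9 mm².
R_n = F_nv · A_b · n · n_s = 469 × 706.9 × 11 × 2 / 1000 = 7293 kN.
Allowable strength R_n/Ω = 7293 / 2 = 3650 kN.

3650 kN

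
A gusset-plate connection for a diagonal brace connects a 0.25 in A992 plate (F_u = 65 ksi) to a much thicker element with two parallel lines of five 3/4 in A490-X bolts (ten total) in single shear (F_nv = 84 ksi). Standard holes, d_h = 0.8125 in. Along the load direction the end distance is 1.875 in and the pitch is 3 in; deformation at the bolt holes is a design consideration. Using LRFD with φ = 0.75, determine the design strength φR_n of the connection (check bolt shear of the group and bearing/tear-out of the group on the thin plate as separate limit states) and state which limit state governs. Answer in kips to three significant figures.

218 kips (bearing governs)

Bolt shear: A_b = π·0.75²/4 = 0.4418 in²; R_n = 84 × 0.4418 × 10 × 1 = 371.1 kips → 0.75 × 371.1 = 278 kips.
Bearing (1.2 l_c t F_u ≤ 2.4 d t F_u): upper limit = 2.4·0.75·0.25·65 = 29.25 kips.
  Edge l_c = 1.875 − 0.8125/2 = 1.469 → r_n = 28.64 kips; interior l_c = 3 − 0.8125 = 2.188 → r_n = 29.25 kips.
  R_n,bearing = 2·28.64 + 8·29.25 = 291.3 kips → 0.75 × 291.3 = 218 kips.
Bearing governs: 218 kips.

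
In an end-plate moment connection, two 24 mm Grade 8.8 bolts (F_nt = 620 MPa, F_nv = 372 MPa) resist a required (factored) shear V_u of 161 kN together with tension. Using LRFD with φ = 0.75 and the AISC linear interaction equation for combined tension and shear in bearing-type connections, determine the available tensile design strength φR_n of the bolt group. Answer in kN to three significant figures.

279 kN

A_b = π·24²/4 = 452.4 mm²; f_rv = 161 × 1000 / (2 × 452.4) = 177.9 MPa.
F'_nt = 1.3 F_nt − (F_nt / φF_nv) f_rv = 1.3·620 − (620/(0.75·372))·177.9 = 410.6 MPa, capped at F_nt → F'_nt = 410.6 MPa.
R_n = F'_nt · A_b · n = 410.6 × 452.4 × 2 / 1000 = 371.5 kN.
Design strength φR_n = 0.75 × 371.5 = 279 kN.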